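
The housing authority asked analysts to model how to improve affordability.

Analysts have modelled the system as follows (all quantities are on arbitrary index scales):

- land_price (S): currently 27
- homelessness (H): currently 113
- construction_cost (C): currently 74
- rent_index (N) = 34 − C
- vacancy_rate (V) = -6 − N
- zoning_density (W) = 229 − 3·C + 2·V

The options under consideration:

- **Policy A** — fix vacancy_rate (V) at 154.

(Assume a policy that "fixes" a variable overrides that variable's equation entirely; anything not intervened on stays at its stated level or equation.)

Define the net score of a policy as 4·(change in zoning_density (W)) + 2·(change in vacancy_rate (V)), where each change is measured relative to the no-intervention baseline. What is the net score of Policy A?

1200

Baseline:
  C = 74
  N = 34 − 74 = -40
  V = -6 − (-40) = 34
  W = 229 − 3·74 + 2·34 = 75
Policy A (V := 154):
  C = 74
  N = 34 − 74 = -40
  V = 154
  W = 229 − 3·74 + 2·154 = 315
ΔW = 315 − 75 = 240; ΔV = 154 − 34 = 120
Score = 4·240 + 2·120 = 1200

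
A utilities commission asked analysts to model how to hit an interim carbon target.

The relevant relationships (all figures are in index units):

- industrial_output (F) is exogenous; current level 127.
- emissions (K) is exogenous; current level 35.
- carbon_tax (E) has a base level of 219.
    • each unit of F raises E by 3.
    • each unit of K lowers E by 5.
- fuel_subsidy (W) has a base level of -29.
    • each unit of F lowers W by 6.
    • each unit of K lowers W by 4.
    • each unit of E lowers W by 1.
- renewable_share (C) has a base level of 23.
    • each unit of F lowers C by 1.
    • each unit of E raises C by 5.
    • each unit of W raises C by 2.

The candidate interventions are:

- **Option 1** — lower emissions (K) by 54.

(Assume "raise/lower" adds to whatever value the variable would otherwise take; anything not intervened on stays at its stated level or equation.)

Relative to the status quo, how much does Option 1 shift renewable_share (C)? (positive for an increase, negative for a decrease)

1242

Baseline:
  F = 127
  K = 35
  E = 219 + 3·127 − 5·35 = 425
  W = -29 − 6·127 − 4·35 − 425 = -1356
  C = 23 − 127 + 5·425 + 2·(-1356) = -691
Option 1 (K − 54):
  F = 127
  K = 35 − 54 = -19
  E = 219 + 3·127 − 5·(-19) = 695
  W = -29 − 6·127 − 4·(-19) − 695 = -1410
  C = 23 − 127 + 5·695 + 2·(-1410) = 551
Change in C: 551 − (-691) = 1242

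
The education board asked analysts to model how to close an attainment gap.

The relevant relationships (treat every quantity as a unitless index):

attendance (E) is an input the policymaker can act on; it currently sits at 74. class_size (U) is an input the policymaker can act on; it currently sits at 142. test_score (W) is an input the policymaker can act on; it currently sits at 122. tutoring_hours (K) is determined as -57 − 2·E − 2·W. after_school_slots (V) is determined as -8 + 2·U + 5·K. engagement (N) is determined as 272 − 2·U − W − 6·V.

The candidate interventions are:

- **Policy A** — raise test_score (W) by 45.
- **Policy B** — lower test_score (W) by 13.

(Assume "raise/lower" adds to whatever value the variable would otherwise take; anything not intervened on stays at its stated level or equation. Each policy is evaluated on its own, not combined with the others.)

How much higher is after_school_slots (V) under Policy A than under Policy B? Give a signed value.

Policy A (W + 45):
  E = 74
  U = 142
  W = 122 + 45 = 167
  K = -57 − 2·74 − 2·167 = -539
  V = -8 + 2·142 + 5·(-539) = -2419
Policy B (W − 13):
  E = 74
  U = 142
  W = 122 − 13 = 109
  K = -57 − 2·74 − 2·109 = -423
  V = -8 + 2·142 + 5·(-423) = -1839
V: -2419 − (-1839) = -580

-580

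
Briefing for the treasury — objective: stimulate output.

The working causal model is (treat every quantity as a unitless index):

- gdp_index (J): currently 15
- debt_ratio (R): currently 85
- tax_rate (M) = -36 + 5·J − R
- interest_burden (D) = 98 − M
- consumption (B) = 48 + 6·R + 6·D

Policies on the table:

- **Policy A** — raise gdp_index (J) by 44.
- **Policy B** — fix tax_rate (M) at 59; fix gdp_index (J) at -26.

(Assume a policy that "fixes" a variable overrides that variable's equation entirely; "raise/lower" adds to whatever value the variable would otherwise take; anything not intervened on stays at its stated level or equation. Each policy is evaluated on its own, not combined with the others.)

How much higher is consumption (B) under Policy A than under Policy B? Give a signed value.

Policy A (J + 44):
  J = 15 + 44 = 59
  R = 85
  M = -36 + 5·59 − 85 = 174
  D = 98 − 174 = -76
  B = 48 + 6·85 + 6·(-76) = 102
Policy B (M := 59, J := -26):
  J = -26
  R = 85
  M = 59
  D = 98 − 59 = 39
  B = 48 + 6·85 + 6·39 = 792
B: 102 − 792 = -690

-690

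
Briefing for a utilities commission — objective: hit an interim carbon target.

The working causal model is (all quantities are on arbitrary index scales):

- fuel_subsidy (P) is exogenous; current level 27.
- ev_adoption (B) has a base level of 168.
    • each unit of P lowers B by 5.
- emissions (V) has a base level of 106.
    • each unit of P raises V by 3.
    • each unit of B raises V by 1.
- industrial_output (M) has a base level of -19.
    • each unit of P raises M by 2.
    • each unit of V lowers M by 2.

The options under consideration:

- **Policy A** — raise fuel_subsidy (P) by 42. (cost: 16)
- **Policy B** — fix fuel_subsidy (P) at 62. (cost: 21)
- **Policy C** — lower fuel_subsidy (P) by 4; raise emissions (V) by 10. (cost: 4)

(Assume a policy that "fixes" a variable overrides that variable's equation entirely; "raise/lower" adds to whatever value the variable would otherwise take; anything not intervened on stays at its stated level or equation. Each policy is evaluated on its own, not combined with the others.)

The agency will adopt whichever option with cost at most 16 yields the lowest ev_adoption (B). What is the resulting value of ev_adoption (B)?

-177

Policy A (P + 42):
  P = 27 + 42 = 69
  B = 168 − 5·69 = -177
Policy C (P − 4, V + 10):
  P = 27 − 4 = 23
  B = 168 − 5·23 = 53
Comparing — Policy A: B=-177, Policy C: B=53. Lowest is -177 (Policy A).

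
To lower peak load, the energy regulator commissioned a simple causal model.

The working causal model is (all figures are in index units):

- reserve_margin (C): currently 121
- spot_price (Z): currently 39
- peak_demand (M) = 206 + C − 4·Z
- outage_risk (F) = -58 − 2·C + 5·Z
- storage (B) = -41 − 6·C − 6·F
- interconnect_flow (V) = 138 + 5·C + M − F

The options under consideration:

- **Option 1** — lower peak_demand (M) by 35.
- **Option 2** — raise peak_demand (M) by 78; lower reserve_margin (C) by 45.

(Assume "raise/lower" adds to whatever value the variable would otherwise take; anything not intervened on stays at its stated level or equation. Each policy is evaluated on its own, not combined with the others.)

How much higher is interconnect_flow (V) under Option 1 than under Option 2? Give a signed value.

Option 1 (M − 35):
  C = 121
  Z = 39
  M = 206 + 121 − 4·39 (−35 from intervention) = 136
  F = -58 − 2·121 + 5·39 = -105
  V = 138 + 5·121 + 136 − (-105) = 984
Option 2 (M + 78, C − 45):
  C = 121 − 45 = 76
  Z = 39
  M = 206 + 76 − 4·39 (+78 from intervention) = 204
  F = -58 − 2·76 + 5·39 = -15
  V = 138 + 5·76 + 204 − (-15) = 737
V: 984 − 737 = 247

247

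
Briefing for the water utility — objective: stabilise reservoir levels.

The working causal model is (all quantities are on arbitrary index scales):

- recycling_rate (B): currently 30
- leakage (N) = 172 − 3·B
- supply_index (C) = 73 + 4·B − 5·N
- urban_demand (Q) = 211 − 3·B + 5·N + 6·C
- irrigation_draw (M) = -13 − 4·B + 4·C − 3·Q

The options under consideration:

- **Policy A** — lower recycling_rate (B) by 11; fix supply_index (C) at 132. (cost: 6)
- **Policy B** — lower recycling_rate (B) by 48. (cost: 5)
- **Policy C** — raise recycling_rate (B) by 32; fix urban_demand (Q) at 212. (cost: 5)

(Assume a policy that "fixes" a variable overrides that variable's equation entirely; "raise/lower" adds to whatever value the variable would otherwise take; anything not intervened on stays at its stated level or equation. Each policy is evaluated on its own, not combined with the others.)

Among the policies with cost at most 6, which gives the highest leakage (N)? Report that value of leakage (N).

Policy A (B − 11, C := 132):
  B = 30 − 11 = 19
  N = 172 − 3·19 = 115
Policy B (B − 48):
  B = 30 − 48 = -18
  N = 172 − 3·(-18) = 226
Policy C (B + 32, Q := 212):
  B = 30 + 32 = 62
  N = 172 − 3·62 = -14
Comparing — Policy A: N=115, Policy B: N=226, Policy C: N=-14. Highest is 226 (Policy B).

226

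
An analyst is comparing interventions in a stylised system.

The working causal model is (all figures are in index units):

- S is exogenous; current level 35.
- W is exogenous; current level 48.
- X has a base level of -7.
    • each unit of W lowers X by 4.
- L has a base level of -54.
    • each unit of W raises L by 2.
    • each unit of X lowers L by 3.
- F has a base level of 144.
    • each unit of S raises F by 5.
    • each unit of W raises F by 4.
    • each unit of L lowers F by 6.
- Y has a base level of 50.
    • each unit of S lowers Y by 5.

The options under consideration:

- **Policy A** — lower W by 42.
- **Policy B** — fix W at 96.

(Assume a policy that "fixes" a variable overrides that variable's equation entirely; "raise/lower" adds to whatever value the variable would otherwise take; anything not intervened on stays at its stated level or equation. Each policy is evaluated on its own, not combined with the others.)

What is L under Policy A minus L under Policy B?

Policy A (W − 42):
  W = 48 − 42 = 6
  X = -7 − 4·6 = -31
  L = -54 + 2·6 − 3·(-31) = 51
Policy B (W := 96):
  W = 96
  X = -7 − 4·96 = -391
  L = -54 + 2·96 − 3·(-391) = 1311
L: 51 − 1311 = -1260

-1260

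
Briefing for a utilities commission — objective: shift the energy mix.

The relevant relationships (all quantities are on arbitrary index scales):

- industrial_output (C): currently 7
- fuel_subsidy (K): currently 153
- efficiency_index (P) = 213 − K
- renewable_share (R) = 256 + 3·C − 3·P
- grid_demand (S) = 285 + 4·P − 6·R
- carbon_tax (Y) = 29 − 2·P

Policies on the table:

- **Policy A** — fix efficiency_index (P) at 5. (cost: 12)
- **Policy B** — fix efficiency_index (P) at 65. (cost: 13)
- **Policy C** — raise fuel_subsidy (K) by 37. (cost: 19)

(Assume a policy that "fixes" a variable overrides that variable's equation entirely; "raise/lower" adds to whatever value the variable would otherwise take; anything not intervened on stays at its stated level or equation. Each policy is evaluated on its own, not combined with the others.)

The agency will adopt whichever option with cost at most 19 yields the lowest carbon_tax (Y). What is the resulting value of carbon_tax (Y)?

Policy A (P := 5):
  K = 153
  P = 5
  Y = 29 − 2·5 = 19
Policy B (P := 65):
  K = 153
  P = 65
  Y = 29 − 2·65 = -101
Policy C (K + 37):
  K = 153 + 37 = 190
  P = 213 − 190 = 23
  Y = 29 − 2·23 = -17
Comparing — Policy A: Y=19, Policy B: Y=-101, Policy C: Y=-17. Lowest is -101 (Policy B).

-101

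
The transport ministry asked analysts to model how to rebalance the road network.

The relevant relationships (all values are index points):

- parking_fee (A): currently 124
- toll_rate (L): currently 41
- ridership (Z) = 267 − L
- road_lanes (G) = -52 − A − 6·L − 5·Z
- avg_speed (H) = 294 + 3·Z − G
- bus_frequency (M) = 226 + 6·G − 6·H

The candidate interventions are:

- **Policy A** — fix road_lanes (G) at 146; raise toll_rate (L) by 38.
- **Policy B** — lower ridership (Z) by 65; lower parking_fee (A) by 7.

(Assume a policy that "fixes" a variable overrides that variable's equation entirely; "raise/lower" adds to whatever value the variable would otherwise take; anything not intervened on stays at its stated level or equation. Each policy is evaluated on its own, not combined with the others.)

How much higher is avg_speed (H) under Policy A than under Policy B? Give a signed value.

Policy A (G := 146, L + 38):
  A = 124
  L = 41 + 38 = 79
  Z = 267 − 79 = 188
  G = 146
  H = 294 + 3·188 − 146 = 712
Policy B (Z − 65, A − 7):
  A = 124 − 7 = 117
  L = 41
  Z = 267 − 41 (−65 from intervention) = 161
  G = -52 − 117 − 6·41 − 5·161 = -1220
  H = 294 + 3·161 − (-1220) = 1997
H: 712 − 1997 = -1285

-1285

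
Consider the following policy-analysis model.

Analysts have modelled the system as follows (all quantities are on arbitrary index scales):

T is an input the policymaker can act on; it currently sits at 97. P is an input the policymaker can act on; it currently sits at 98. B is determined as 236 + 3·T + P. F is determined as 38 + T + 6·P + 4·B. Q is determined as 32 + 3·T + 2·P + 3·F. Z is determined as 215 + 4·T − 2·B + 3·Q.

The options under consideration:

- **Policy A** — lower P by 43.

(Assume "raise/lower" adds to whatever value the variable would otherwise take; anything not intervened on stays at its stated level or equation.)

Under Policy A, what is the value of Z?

Policy A (P − 43):
  T = 97
  P = 98 − 43 = 55
  B = 236 + 3·97 + 55 = 582
  F = 38 + 97 + 6·55 + 4·582 = 2793
  Q = 32 + 3·97 + 2·55 + 3·2793 = 8812
  Z = 215 + 4·97 − 2·582 + 3·8812 = 25875

25875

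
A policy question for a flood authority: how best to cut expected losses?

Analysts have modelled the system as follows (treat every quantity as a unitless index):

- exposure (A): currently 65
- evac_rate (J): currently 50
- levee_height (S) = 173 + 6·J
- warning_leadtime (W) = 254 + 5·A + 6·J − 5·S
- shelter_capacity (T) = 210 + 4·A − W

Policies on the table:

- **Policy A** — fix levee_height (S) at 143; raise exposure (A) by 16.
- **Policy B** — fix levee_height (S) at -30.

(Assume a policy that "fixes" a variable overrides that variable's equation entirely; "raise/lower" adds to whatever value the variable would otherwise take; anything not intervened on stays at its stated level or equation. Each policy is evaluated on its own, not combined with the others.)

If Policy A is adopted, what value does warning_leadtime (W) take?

244

Policy A (S := 143, A + 16):
  A = 65 + 16 = 81
  J = 50
  S = 143
  W = 254 + 5·81 + 6·50 − 5·143 = 244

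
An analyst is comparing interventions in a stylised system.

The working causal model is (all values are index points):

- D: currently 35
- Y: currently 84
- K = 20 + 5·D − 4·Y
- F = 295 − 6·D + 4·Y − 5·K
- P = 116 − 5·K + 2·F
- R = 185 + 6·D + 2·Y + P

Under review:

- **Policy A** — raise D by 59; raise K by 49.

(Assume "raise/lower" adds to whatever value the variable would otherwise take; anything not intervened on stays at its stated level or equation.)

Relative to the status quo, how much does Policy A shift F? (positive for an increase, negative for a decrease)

-2074

Baseline:
  D = 35
  Y = 84
  K = 20 + 5·35 − 4·84 = -141
  F = 295 − 6·35 + 4·84 − 5·(-141) = 1126
Policy A (D + 59, K + 49):
  D = 35 + 59 = 94
  Y = 84
  K = 20 + 5·94 − 4·84 (+49 from intervention) = 203
  F = 295 − 6·94 + 4·84 − 5·203 = -948
Change in F: -948 − 1126 = -2074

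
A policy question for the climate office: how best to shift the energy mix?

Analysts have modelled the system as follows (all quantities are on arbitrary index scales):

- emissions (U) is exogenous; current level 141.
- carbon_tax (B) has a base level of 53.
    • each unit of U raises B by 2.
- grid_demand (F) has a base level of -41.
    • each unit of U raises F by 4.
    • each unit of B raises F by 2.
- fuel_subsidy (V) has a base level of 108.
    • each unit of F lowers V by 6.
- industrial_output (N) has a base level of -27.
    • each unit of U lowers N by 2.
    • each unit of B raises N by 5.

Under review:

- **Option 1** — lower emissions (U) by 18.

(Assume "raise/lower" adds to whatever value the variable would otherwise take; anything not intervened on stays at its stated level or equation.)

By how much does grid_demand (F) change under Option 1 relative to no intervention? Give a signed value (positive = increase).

-144

Baseline:
  U = 141
  B = 53 + 2·141 = 335
  F = -41 + 4·141 + 2·335 = 1193
Option 1 (U − 18):
  U = 141 − 18 = 123
  B = 53 + 2·123 = 299
  F = -41 + 4·123 + 2·299 = 1049
Change in F: 1049 − 1193 = -144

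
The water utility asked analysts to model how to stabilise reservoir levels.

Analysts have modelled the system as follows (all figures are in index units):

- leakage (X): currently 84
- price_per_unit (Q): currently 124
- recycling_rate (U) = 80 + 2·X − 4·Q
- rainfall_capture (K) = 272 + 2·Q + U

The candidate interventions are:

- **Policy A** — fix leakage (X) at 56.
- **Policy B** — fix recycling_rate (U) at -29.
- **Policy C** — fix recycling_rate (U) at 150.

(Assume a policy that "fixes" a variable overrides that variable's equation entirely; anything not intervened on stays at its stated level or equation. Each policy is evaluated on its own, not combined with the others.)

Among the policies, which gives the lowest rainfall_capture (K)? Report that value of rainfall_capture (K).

216

Policy A (X := 56):
  X = 56
  Q = 124
  U = 80 + 2·56 − 4·124 = -304
  K = 272 + 2·124 + (-304) = 216
Policy B (U := -29):
  X = 84
  Q = 124
  U = -29
  K = 272 + 2·124 + (-29) = 491
Policy C (U := 150):
  X = 84
  Q = 124
  U = 150
  K = 272 + 2·124 + 150 = 670
Comparing — Policy A: K=216, Policy B: K=491, Policy C: K=670. Lowest is 216 (Policy A).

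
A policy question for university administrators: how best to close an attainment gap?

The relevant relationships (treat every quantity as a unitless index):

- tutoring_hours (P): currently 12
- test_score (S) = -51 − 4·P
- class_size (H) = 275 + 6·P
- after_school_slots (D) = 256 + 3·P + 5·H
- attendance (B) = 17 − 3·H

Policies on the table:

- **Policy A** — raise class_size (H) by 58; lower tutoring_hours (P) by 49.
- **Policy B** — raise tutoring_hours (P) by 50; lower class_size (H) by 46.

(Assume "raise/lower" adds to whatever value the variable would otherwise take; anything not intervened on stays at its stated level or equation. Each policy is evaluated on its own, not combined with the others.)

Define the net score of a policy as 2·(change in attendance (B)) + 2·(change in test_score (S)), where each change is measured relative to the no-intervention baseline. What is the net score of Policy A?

1808

Baseline:
  P = 12
  S = -51 − 4·12 = -99
  H = 275 + 6·12 = 347
  B = 17 − 3·347 = -1024
Policy A (H + 58, P − 49):
  P = 12 − 49 = -37
  S = -51 − 4·(-37) = 97
  H = 275 + 6·(-37) (+58 from intervention) = 111
  B = 17 − 3·111 = -316
ΔB = -316 − (-1024) = 708; ΔS = 97 − (-99) = 196
Score = 2·708 + 2·196 = 1808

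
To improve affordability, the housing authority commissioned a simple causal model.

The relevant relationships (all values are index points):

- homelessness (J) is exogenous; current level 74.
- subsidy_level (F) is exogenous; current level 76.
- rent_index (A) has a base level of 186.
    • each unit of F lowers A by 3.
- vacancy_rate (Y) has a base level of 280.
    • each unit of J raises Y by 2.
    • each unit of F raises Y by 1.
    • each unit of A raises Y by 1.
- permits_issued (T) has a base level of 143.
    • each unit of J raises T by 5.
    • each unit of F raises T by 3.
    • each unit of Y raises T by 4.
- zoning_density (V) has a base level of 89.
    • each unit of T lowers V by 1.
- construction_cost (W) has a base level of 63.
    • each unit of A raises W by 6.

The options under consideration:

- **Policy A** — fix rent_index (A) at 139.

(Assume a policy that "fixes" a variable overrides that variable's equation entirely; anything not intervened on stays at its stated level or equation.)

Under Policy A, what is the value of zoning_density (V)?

-3224

Policy A (A := 139):
  J = 74
  F = 76
  A = 139
  Y = 280 + 2·74 + 76 + 139 = 643
  T = 143 + 5·74 + 3·76 + 4·643 = 3313
  V = 89 − 3313 = -3224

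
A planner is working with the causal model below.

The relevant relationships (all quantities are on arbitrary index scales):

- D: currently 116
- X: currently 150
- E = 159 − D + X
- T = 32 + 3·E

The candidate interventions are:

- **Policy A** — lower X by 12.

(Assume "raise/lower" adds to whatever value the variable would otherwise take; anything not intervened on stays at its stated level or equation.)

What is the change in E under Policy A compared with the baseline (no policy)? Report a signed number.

-12

Baseline:
  D = 116
  X = 150
  E = 159 − 116 + 150 = 193
Policy A (X − 12):
  D = 116
  X = 150 − 12 = 138
  E = 159 − 116 + 138 = 181
Change in E: 181 − 193 = -12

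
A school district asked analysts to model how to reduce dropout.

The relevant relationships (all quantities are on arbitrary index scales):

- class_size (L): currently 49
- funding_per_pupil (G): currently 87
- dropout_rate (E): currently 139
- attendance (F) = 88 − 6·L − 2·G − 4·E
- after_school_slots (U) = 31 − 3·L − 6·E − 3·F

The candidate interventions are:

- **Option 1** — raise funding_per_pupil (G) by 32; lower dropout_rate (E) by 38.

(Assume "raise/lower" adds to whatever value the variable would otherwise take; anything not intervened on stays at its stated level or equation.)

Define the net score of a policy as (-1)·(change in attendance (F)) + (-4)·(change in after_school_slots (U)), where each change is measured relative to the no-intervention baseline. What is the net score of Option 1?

Baseline:
  L = 49
  G = 87
  E = 139
  F = 88 − 6·49 − 2·87 − 4·139 = -936
  U = 31 − 3·49 − 6·139 − 3·(-936) = 1858
Option 1 (G + 32, E − 38):
  L = 49
  G = 87 + 32 = 119
  E = 139 − 38 = 101
  F = 88 − 6·49 − 2·119 − 4·101 = -848
  U = 31 − 3·49 − 6·101 − 3·(-848) = 1822
ΔF = -848 − (-936) = 88; ΔU = 1822 − 1858 = -36
Score = (-1)·88 + (-4)·(-36) = 56

56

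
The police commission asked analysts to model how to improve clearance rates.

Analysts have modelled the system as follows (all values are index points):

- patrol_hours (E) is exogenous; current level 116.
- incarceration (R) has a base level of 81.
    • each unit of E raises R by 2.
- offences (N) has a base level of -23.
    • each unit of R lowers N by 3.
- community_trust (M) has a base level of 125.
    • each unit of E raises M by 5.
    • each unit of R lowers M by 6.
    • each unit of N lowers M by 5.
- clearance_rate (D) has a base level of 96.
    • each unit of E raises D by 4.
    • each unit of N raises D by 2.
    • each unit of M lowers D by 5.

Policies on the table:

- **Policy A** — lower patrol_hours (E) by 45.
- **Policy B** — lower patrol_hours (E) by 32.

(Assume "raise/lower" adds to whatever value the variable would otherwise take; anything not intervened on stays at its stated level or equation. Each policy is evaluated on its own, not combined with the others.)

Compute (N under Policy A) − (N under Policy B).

Policy A (E − 45):
  E = 116 − 45 = 71
  R = 81 + 2·71 = 223
  N = -23 − 3·223 = -692
Policy B (E − 32):
  E = 116 − 32 = 84
  R = 81 + 2·84 = 249
  N = -23 − 3·249 = -770
N: -692 − (-770) = 78

78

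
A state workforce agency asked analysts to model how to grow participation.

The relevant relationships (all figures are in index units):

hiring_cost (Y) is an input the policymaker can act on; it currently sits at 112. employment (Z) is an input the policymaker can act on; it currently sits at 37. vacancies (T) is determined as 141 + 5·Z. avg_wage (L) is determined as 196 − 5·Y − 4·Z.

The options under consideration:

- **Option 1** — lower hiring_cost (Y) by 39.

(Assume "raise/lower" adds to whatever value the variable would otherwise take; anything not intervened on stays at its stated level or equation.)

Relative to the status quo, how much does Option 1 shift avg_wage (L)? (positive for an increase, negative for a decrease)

195

Baseline:
  Y = 112
  Z = 37
  L = 196 − 5·112 − 4·37 = -512
Option 1 (Y − 39):
  Y = 112 − 39 = 73
  Z = 37
  L = 196 − 5·73 − 4·37 = -317
Change in L: -317 − (-512) = 195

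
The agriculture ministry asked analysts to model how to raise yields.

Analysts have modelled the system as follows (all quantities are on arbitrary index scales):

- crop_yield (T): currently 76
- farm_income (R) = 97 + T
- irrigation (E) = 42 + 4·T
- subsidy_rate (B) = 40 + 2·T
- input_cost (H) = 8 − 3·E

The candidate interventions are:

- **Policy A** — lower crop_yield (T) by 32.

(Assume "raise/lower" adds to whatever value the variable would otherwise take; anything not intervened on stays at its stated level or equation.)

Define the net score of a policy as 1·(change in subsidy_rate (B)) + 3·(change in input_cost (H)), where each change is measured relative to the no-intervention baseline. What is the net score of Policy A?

Baseline:
  T = 76
  E = 42 + 4·76 = 346
  B = 40 + 2·76 = 192
  H = 8 − 3·346 = -1030
Policy A (T − 32):
  T = 76 − 32 = 44
  E = 42 + 4·44 = 218
  B = 40 + 2·44 = 128
  H = 8 − 3·218 = -646
ΔB = 128 − 192 = -64; ΔH = -646 − (-1030) = 384
Score = 1·(-64) + 3·384 = 1088

1088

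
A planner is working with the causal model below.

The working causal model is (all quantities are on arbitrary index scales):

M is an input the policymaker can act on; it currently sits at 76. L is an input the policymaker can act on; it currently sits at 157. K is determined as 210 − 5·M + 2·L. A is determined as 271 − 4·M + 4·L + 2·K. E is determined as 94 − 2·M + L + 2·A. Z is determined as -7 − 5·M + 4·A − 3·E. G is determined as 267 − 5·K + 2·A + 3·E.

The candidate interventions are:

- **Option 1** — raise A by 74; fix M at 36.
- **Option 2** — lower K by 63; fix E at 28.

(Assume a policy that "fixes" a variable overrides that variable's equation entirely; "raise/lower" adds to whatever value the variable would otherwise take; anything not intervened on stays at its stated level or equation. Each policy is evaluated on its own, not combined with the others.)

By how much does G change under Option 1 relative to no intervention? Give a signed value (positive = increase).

4312

Baseline:
  M = 76
  L = 157
  K = 210 − 5·76 + 2·157 = 144
  A = 271 − 4·76 + 4·157 + 2·144 = 883
  E = 94 − 2·76 + 157 + 2·883 = 1865
  G = 267 − 5·144 + 2·883 + 3·1865 = 6908
Option 1 (A + 74, M := 36):
  M = 36
  L = 157
  K = 210 − 5·36 + 2·157 = 344
  A = 271 − 4·36 + 4·157 + 2·344 (+74 from intervention) = 1517
  E = 94 − 2·36 + 157 + 2·1517 = 3213
  G = 267 − 5·344 + 2·1517 + 3·3213 = 11220
Change in G: 11220 − 6908 = 4312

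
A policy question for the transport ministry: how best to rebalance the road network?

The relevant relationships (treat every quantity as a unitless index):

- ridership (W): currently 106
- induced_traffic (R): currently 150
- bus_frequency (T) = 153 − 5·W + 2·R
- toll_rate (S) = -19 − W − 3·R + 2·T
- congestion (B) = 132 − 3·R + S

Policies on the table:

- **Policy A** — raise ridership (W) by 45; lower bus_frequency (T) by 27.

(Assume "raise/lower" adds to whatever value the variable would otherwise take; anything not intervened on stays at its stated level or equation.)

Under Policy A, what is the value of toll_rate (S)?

Policy A (W + 45, T − 27):
  W = 106 + 45 = 151
  R = 150
  T = 153 − 5·151 + 2·150 (−27 from intervention) = -329
  S = -19 − 151 − 3·150 + 2·(-329) = -1278

-1278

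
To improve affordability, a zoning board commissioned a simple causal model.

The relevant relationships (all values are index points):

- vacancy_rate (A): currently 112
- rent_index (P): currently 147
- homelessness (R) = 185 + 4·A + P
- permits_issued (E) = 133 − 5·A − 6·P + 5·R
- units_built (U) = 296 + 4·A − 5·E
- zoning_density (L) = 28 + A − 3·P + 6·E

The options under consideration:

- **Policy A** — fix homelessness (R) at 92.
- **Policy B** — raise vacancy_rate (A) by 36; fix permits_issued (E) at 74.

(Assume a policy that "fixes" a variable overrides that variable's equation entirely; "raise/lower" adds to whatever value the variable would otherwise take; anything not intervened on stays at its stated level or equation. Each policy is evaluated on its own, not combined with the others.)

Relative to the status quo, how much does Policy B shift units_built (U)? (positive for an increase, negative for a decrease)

12729

Baseline:
  A = 112
  P = 147
  R = 185 + 4·112 + 147 = 780
  E = 133 − 5·112 − 6·147 + 5·780 = 2591
  U = 296 + 4·112 − 5·2591 = -12211
Policy B (A + 36, E := 74):
  A = 112 + 36 = 148
  P = 147
  R = 185 + 4·148 + 147 = 924
  E = 74
  U = 296 + 4·148 − 5·74 = 518
Change in U: 518 − (-12211) = 12729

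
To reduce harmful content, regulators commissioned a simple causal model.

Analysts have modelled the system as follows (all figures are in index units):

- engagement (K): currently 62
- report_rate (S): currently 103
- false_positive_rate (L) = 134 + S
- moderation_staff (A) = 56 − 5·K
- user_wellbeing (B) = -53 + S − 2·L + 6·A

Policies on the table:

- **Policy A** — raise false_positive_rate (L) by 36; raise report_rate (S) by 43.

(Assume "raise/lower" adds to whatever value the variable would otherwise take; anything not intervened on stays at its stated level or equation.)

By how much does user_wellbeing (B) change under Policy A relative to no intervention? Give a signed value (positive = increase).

-115

Baseline:
  K = 62
  S = 103
  L = 134 + 103 = 237
  A = 56 − 5·62 = -254
  B = -53 + 103 − 2·237 + 6·(-254) = -1948
Policy A (L + 36, S + 43):
  K = 62
  S = 103 + 43 = 146
  L = 134 + 146 (+36 from intervention) = 316
  A = 56 − 5·62 = -254
  B = -53 + 146 − 2·316 + 6·(-254) = -2063
Change in B: -2063 − (-1948) = -115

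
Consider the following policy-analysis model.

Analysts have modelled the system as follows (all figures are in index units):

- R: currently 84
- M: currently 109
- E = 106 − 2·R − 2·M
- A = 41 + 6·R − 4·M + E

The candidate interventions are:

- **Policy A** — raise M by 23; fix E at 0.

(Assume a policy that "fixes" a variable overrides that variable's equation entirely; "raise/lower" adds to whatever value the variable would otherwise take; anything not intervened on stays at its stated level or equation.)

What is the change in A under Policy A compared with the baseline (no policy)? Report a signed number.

Baseline:
  R = 84
  M = 109
  E = 106 − 2·84 − 2·109 = -280
  A = 41 + 6·84 − 4·109 + (-280) = -171
Policy A (M + 23, E := 0):
  R = 84
  M = 109 + 23 = 132
  E = 0
  A = 41 + 6·84 − 4·132 + 0 = 17
Change in A: 17 − (-171) = 188

188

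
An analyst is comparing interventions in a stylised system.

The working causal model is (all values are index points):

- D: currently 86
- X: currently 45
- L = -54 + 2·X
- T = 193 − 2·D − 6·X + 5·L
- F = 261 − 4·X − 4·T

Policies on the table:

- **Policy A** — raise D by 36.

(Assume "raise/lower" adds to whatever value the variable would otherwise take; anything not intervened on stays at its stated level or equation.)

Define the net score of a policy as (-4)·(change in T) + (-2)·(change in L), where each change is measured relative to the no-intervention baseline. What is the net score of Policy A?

288

Baseline:
  D = 86
  X = 45
  L = -54 + 2·45 = 36
  T = 193 − 2·86 − 6·45 + 5·36 = -69
Policy A (D + 36):
  D = 86 + 36 = 122
  X = 45
  L = -54 + 2·45 = 36
  T = 193 − 2·122 − 6·45 + 5·36 = -141
ΔT = -141 − (-69) = -72; ΔL = 36 − 36 = 0
Score = (-4)·(-72) + (-2)·0 = 288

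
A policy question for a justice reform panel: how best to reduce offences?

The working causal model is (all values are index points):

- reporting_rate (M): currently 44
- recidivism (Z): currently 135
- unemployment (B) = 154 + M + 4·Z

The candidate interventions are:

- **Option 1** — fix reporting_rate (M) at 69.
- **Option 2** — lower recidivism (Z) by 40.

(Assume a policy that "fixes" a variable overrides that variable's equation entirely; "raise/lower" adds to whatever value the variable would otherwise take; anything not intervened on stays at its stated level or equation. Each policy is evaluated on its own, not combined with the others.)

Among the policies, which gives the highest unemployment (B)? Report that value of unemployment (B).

Option 1 (M := 69):
  M = 69
  Z = 135
  B = 154 + 69 + 4·135 = 763
Option 2 (Z − 40):
  M = 44
  Z = 135 − 40 = 95
  B = 154 + 44 + 4·95 = 578
Comparing — Option 1: B=763, Option 2: B=578. Highest is 763 (Option 1).

763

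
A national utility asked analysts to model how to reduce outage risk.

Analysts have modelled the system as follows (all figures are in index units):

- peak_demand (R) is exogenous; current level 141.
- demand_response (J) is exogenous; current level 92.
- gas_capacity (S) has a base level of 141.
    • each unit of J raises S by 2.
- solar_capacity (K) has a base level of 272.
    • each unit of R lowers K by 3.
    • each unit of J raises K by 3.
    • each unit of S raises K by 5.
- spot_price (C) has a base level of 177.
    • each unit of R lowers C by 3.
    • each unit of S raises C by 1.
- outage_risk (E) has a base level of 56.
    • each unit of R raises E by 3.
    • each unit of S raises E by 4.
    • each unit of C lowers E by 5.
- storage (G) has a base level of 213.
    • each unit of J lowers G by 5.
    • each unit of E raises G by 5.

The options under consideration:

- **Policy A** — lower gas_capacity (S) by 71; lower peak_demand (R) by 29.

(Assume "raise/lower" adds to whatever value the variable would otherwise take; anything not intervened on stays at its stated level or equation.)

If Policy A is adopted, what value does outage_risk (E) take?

Policy A (S − 71, R − 29):
  R = 141 − 29 = 112
  J = 92
  S = 141 + 2·92 (−71 from intervention) = 254
  C = 177 − 3·112 + 254 = 95
  E = 56 + 3·112 + 4·254 − 5·95 = 933

933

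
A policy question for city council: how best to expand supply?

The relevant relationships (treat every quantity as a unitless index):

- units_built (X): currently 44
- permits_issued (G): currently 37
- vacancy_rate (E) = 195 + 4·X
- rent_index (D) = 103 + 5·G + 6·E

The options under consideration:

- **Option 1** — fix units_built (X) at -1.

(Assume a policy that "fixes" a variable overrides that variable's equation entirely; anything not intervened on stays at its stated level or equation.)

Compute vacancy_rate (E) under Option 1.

191

Option 1 (X := -1):
  X = -1
  E = 195 + 4·(-1) = 191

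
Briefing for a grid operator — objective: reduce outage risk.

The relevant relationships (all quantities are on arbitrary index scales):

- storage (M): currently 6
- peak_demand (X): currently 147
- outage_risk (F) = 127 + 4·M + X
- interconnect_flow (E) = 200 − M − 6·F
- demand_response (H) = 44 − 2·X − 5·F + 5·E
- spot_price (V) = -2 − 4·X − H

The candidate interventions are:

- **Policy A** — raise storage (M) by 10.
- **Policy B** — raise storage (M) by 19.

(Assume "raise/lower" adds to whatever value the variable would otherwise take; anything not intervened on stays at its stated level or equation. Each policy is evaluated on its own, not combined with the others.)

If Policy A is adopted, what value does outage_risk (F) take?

Policy A (M + 10):
  M = 6 + 10 = 16
  X = 147
  F = 127 + 4·16 + 147 = 338

338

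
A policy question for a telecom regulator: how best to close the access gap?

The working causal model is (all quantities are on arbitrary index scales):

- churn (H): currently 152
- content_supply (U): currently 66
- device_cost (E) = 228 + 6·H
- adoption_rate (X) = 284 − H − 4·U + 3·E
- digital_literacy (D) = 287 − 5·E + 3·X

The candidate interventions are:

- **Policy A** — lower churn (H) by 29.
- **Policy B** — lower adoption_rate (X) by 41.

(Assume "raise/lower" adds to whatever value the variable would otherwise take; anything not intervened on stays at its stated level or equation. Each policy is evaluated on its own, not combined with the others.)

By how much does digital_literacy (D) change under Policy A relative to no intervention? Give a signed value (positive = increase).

Baseline:
  H = 152
  U = 66
  E = 228 + 6·152 = 1140
  X = 284 − 152 − 4·66 + 3·1140 = 3288
  D = 287 − 5·1140 + 3·3288 = 4451
Policy A (H − 29):
  H = 152 − 29 = 123
  U = 66
  E = 228 + 6·123 = 966
  X = 284 − 123 − 4·66 + 3·966 = 2795
  D = 287 − 5·966 + 3·2795 = 3842
Change in D: 3842 − 4451 = -609

-609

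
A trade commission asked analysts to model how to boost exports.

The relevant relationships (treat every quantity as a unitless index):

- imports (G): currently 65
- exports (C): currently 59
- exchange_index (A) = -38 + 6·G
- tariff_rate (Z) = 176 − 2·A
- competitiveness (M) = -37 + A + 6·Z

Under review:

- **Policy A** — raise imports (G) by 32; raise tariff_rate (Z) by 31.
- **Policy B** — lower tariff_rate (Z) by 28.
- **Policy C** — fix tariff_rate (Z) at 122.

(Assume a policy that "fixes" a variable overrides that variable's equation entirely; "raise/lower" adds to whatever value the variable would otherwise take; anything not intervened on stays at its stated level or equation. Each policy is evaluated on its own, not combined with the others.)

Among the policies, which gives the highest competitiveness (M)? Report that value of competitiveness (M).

1047

Policy A (G + 32, Z + 31):
  G = 65 + 32 = 97
  A = -38 + 6·97 = 544
  Z = 176 − 2·544 (+31 from intervention) = -881
  M = -37 + 544 + 6·(-881) = -4779
Policy B (Z − 28):
  G = 65
  A = -38 + 6·65 = 352
  Z = 176 − 2·352 (−28 from intervention) = -556
  M = -37 + 352 + 6·(-556) = -3021
Policy C (Z := 122):
  G = 65
  A = -38 + 6·65 = 352
  Z = 122
  M = -37 + 352 + 6·122 = 1047
Comparing — Policy A: M=-4779, Policy B: M=-3021, Policy C: M=1047. Highest is 1047 (Policy C).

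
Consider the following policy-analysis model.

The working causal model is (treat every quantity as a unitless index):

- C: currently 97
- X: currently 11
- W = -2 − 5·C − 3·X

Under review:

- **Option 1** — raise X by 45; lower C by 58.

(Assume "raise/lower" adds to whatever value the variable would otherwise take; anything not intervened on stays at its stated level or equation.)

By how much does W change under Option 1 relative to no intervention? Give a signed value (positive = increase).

155

Baseline:
  C = 97
  X = 11
  W = -2 − 5·97 − 3·11 = -520
Option 1 (X + 45, C − 58):
  C = 97 − 58 = 39
  X = 11 + 45 = 56
  W = -2 − 5·39 − 3·56 = -365
Change in W: -365 − (-520) = 155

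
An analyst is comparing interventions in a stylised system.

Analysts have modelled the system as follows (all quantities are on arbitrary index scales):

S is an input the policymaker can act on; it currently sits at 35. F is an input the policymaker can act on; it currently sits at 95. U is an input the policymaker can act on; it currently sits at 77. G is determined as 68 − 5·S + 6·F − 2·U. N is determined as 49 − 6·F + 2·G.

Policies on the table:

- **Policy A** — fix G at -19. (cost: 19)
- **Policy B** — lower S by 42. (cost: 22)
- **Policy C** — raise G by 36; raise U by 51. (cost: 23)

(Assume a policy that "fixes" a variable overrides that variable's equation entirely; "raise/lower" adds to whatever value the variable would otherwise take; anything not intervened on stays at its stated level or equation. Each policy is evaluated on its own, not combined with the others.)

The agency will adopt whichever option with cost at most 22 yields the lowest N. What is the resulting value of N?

Policy A (G := -19):
  S = 35
  F = 95
  U = 77
  G = -19
  N = 49 − 6·95 + 2·(-19) = -559
Policy B (S − 42):
  S = 35 − 42 = -7
  F = 95
  U = 77
  G = 68 − 5·(-7) + 6·95 − 2·77 = 519
  N = 49 − 6·95 + 2·519 = 517
Comparing — Policy A: N=-559, Policy B: N=517. Lowest is -559 (Policy A).

-559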